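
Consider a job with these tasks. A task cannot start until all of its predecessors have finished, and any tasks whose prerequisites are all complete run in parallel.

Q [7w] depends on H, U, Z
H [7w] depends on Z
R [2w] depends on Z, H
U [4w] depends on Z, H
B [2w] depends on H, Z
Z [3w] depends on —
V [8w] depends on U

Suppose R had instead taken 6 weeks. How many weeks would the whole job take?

Baseline: Z→H→U→V = 3+7+4+8 = 22 → 22 weeks.
R has 10 weeks of float (longest path through it is 12).
No other chain overtakes it, so the finish is 22 weeks.

22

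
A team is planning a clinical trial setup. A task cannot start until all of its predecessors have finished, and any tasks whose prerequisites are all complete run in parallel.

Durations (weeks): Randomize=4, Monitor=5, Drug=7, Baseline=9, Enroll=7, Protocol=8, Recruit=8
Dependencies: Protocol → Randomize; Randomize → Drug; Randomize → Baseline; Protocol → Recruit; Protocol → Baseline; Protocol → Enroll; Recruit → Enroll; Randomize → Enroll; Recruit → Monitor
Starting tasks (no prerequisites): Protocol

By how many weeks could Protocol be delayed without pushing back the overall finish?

0

Critical path: Protocol→Recruit→Enroll = 8+8+7 = 23, so the finish is 23 weeks.
Longest path through Protocol: 23 weeks (earliest finish 8, latest finish 8).
Slack of Protocol = 0 − 0 = 0 weeks.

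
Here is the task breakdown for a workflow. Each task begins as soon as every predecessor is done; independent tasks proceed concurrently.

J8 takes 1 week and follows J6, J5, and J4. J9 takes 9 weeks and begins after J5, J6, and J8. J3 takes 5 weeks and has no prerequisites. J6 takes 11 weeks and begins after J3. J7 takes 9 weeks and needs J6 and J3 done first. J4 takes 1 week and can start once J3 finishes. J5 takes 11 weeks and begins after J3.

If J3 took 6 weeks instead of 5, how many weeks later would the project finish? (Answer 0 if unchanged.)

1

Baseline: J3→J5→J8→J9 = 5+11+1+9 = 26 → 26 weeks.
Since J3 is critical, the +1 change carries straight to that chain (now 27 weeks).
That remains the longest chain; total 27 weeks.
Change in finish: 27 − 26 = +1 weeks.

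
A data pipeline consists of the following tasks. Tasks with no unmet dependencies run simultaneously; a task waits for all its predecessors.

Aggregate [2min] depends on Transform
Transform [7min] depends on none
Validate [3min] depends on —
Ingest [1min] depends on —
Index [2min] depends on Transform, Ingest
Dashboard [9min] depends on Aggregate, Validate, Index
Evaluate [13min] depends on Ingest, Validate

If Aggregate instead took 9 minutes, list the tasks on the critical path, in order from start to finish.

Transform, Aggregate, Dashboard

The binding path is Transform→Aggregate→Dashboard = 7+2+9 = 18; finish at 18 minutes.
Aggregate lies on that path, so at 9 minutes the path becomes 25 minutes.
That remains the longest chain; total 25 minutes.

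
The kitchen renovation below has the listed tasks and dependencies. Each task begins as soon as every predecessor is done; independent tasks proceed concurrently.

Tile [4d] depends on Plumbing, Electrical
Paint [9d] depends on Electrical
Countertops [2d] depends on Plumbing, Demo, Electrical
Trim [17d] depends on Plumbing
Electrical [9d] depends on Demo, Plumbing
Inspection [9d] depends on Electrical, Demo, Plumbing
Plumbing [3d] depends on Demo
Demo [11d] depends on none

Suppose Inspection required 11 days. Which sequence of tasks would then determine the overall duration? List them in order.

The binding path is Demo→Plumbing→Electrical→Inspection = 11+3+9+9 = 32; finish at 32 days.
Since Inspection is critical, the +2 change carries straight to that chain (now 34 days).
No other chain overtakes it, so the finish is 34 days.

Demo, Plumbing, Electrical, Inspection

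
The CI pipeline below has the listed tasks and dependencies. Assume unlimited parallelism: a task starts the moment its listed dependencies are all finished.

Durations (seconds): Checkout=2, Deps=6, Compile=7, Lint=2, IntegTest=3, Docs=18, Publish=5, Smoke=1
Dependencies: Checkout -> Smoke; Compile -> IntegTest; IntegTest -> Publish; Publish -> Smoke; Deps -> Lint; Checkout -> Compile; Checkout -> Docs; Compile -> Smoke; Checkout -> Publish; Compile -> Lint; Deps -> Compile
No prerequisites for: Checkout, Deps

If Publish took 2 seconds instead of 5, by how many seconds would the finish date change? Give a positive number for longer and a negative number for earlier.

The binding path is Deps→Compile→IntegTest→Publish→Smoke = 6+7+3+5+1 = 22; finish at 22 seconds.
Publish lies on that path, so at 2 seconds the path becomes 19 seconds.
Now Checkout→Docs = 2+18 = 20 is longest, so the finish becomes 20 seconds.
Change in finish: 20 − 22 = -2 seconds.

-2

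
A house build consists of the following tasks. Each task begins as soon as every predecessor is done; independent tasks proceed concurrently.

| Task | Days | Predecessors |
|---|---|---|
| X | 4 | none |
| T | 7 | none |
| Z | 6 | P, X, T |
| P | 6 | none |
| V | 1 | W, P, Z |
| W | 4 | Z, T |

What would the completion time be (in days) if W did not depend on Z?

14

Original critical path: T→Z→W→V = 7+6+4+1 = 18 ⇒ 18 days.
Without Z→W, W's earliest start moves from 13 to 7.
New critical path: T→Z→V = 7+6+1 = 14 ⇒ 14 days.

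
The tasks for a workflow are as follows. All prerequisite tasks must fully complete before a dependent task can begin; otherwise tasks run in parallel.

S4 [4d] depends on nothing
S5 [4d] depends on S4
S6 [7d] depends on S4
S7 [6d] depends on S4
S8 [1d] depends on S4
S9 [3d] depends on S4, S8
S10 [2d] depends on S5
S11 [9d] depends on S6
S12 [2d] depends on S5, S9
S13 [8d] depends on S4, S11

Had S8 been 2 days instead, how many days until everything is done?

28

Actual critical path: S4→S6→S11→S13 = 4+7+9+8 = 28 ⇒ 28 days.
S8 is off the critical path — its longest chain is 10 days, giving 18 of slack.
That remains the longest chain; total 28 days.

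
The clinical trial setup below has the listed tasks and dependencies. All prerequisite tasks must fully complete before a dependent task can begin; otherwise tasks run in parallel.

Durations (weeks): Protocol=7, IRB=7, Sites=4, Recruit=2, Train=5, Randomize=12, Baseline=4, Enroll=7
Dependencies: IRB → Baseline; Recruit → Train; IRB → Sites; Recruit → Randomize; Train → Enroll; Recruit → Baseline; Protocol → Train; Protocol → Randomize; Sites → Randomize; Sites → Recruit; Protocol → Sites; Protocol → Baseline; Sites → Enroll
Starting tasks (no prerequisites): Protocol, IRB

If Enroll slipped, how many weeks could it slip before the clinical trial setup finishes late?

0

Protocol→Sites→Recruit→Train→Enroll = 7+4+2+5+7 = 25 sets the makespan at 25 weeks.
Enroll finishes as early as 25 and must finish by 25.
So Enroll can slip 25 − 25 = 0 weeks.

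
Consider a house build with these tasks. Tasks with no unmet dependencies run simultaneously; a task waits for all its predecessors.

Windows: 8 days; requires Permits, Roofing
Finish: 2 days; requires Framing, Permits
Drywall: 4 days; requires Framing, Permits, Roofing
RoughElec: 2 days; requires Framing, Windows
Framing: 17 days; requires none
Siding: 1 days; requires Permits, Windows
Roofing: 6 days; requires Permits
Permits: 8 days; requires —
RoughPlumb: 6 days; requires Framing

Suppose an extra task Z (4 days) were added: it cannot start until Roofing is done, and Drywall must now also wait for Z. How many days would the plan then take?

Originally the plan takes 24 days.
With Z inserted, Drywall now waits for max(Framing, Permits, Roofing, Z).
New critical path: Permits→Roofing→Windows→RoughElec = 8+6+8+2 = 24 ⇒ 24 days.

24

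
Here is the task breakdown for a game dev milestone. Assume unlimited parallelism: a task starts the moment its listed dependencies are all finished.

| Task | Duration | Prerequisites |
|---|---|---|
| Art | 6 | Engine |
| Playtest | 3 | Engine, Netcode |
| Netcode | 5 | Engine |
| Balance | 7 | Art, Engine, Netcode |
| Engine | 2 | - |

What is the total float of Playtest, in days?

5

The longest chain is Engine→Art→Balance = 2+6+7 = 15; overall finish 15 days.
Longest path through Playtest: 10 days (earliest finish 10, latest finish 15).
Slack of Playtest = 12 − 7 = 5 days.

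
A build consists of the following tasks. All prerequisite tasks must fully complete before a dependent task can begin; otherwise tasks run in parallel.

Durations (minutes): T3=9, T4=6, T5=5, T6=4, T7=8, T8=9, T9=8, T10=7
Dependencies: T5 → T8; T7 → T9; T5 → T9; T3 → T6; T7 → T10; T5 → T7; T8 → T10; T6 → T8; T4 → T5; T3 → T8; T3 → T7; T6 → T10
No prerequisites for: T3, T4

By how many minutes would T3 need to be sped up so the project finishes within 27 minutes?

Current finish: 29 minutes; target: 27.
T3 is on every critical path, so each minute cut from T3 cuts the finish by one (this holds down to a finish of 27).
Need 29 − 27 = 2 minutes off T3 → T3 becomes 7 minutes, finish becomes 27.

2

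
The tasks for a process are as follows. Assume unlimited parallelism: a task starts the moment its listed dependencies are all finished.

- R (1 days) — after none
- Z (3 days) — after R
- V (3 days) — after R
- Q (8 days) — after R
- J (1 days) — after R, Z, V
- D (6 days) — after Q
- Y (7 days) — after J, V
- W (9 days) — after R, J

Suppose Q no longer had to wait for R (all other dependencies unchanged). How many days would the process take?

14

Before: longest chain R→Q→D = 1+8+6 = 15, finish 15.
Without R→Q, Q's earliest start moves from 1 to 0.
The longest chain is now R→Z→J→W = 1+3+1+9 = 14, so the process takes 14 days.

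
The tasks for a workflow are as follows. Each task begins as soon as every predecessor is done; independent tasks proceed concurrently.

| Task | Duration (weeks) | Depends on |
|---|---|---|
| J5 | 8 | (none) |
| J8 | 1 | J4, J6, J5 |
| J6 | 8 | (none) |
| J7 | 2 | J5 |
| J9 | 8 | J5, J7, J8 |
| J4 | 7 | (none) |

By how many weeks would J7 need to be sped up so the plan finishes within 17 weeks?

1

Current finish: 18 weeks; target: 17.
J7 is on every critical path, so each week cut from J7 cuts the finish by one (this holds down to a finish of 17).
Need 18 − 17 = 1 week off J7 → J7 becomes 1 week, finish becomes 17.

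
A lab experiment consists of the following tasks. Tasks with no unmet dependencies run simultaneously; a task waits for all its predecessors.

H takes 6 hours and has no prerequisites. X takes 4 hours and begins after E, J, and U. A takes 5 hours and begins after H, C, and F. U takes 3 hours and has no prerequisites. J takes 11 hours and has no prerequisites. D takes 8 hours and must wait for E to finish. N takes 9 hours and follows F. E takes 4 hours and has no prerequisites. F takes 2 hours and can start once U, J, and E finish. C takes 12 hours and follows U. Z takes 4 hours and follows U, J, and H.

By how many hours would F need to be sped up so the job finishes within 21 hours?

Current finish: 22 hours; target: 21.
F is on every critical path, so each hour cut from F cuts the finish by one (this holds down to a finish of 21).
Need 22 − 21 = 1 hour off F → F becomes 1 hour, finish becomes 21.

1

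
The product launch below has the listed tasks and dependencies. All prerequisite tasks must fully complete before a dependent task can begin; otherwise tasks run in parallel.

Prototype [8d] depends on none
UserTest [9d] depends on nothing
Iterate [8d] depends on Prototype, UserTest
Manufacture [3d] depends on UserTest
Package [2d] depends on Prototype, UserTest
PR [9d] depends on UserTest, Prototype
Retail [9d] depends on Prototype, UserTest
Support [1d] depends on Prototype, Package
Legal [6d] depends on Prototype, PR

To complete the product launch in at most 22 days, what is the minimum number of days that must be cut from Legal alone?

Current finish: 24 days; target: 22.
Legal is on every critical path, so each day cut from Legal cuts the finish by one (this holds down to a finish of 19).
Need 24 − 22 = 2 days off Legal → Legal becomes 4 days, finish becomes 22.

2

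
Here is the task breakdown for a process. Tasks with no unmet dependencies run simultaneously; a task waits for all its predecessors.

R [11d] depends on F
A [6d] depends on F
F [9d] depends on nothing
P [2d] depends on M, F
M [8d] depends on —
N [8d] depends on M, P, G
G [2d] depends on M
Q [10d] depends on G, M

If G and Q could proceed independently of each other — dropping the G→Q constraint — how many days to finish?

20

Before: longest chain F→R = 9+11 = 20, finish 20.
Without G→Q, Q's earliest start moves from 10 to 8.
After: F→R = 9+11 = 20 → 20 days.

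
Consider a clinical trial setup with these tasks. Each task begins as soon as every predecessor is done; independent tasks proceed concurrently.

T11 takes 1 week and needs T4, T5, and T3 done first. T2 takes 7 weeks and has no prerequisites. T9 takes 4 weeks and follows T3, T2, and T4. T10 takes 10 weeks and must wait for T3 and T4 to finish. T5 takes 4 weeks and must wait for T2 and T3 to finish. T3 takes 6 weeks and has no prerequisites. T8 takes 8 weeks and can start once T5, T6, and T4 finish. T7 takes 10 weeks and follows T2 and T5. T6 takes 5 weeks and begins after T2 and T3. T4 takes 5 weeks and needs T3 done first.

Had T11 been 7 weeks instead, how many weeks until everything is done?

Baseline: T2→T5→T7 = 7+4+10 = 21 → 21 weeks.
T11 has 9 weeks of float (longest path through it is 12).
The critical path is still T2→T5→T7; finish is now 21 weeks.

21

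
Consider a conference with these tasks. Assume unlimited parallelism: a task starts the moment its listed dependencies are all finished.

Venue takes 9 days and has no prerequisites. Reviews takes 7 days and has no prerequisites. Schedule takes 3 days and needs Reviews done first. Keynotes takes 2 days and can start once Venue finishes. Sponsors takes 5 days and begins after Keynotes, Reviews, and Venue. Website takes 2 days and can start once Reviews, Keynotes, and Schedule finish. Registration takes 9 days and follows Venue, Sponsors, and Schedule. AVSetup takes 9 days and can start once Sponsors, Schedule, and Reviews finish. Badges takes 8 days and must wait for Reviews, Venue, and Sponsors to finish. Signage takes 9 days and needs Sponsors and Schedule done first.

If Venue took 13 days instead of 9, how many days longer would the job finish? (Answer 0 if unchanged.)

4

The binding path is Venue→Keynotes→Sponsors→Registration = 9+2+5+9 = 25; finish at 25 days.
Venue is on the critical path; changing it to 13 makes that path 29 days.
That remains the longest chain; total 29 days.
Change in finish: 29 − 25 = +4 days.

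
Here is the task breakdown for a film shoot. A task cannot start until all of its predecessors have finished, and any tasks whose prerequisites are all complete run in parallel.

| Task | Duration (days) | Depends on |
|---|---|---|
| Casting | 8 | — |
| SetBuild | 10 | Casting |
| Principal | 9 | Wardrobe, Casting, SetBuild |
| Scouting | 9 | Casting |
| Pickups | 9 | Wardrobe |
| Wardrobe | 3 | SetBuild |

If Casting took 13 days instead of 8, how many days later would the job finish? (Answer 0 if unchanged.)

5

As given, the longest chain is Casting→SetBuild→Wardrobe→Principal = 8+10+3+9 = 30, so the finish is 30 days.
Since Casting is critical, the +5 change carries straight to that chain (now 35 days).
That remains the longest chain; total 35 days.
Change in finish: 35 − 30 = +5 days.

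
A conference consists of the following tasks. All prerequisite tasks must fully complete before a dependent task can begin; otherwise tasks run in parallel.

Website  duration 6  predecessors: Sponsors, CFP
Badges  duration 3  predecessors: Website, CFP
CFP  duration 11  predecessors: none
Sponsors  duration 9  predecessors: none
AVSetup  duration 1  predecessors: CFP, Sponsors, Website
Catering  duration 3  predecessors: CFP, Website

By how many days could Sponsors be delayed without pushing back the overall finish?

CFP→Website→Catering = 11+6+3 = 20 sets the makespan at 20 days.
Sponsors finishes as early as 9 and must finish by 11.
So Sponsors can slip 11 − 9 = 2 days.

2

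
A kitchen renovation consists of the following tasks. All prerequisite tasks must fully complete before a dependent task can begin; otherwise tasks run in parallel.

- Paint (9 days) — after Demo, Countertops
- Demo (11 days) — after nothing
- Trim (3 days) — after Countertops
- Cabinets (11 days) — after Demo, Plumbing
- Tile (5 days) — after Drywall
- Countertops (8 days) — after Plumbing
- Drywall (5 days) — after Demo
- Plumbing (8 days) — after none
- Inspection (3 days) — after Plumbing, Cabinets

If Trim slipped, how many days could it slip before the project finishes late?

Critical path: Demo→Cabinets→Inspection = 11+11+3 = 25, so the finish is 25 days.
The longest chain containing Trim totals 19 days.
Slack of Trim = 22 − 16 = 6 days.

6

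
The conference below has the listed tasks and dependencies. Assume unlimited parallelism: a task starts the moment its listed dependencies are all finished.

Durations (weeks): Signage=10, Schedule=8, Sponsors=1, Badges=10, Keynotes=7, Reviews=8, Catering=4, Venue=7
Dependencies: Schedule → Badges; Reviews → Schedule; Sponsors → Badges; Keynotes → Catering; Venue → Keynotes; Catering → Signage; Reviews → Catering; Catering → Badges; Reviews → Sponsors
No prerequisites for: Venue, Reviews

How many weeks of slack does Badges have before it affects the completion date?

0

Venue→Keynotes→Catering→Badges = 7+7+4+10 = 28 sets the makespan at 28 weeks.
Badges finishes as early as 28 and must finish by 28.
Slack of Badges = 18 − 18 = 0 weeks.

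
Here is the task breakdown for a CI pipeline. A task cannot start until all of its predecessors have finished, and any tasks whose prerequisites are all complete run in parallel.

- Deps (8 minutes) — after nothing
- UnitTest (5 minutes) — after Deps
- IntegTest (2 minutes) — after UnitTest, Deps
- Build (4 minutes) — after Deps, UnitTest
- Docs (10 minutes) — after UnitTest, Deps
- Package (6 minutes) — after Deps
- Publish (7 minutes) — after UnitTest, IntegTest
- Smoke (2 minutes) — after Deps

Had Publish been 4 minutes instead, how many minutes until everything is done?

23

Baseline: Deps→UnitTest→Docs = 8+5+10 = 23 → 23 minutes.
Publish has 1 minute of float (longest path through it is 22).
The critical path is still Deps→UnitTest→Docs; finish is now 23 minutes.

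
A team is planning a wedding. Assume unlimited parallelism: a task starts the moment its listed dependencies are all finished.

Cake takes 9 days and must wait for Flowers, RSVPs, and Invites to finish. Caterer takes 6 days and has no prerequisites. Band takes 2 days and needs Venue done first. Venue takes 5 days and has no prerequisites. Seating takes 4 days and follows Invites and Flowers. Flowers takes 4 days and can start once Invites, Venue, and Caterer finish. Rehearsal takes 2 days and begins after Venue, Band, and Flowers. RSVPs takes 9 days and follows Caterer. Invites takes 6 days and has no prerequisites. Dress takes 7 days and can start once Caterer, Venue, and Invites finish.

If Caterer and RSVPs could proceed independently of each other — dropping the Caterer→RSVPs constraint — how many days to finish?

Before: longest chain Caterer→RSVPs→Cake = 6+9+9 = 24, finish 24.
Without Caterer→RSVPs, RSVPs's earliest start moves from 6 to 0.
New critical path: Caterer→Flowers→Cake = 6+4+9 = 19 ⇒ 19 days.

19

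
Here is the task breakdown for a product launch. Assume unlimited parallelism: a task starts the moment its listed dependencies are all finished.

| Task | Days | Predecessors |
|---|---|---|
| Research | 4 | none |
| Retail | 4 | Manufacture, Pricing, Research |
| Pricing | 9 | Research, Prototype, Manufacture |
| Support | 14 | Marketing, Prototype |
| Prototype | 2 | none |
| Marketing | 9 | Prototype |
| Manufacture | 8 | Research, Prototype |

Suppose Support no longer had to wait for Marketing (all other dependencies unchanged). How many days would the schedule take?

With the dependency in place, Research→Manufacture→Pricing→Retail = 4+8+9+4 = 25 sets the finish at 25 days.
Without Marketing→Support, Support's earliest start moves from 11 to 2.
The longest chain is now Research→Manufacture→Pricing→Retail = 4+8+9+4 = 25, so the schedule takes 25 days.

25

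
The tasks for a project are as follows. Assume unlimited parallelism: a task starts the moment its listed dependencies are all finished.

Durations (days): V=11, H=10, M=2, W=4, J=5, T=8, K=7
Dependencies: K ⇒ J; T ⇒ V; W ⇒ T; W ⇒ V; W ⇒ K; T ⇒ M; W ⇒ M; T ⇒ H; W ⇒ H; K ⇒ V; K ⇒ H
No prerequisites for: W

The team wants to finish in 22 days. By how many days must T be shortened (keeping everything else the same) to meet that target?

Current finish: 23 days; target: 22.
T is on every critical path, so each day cut from T cuts the finish by one (this holds down to a finish of 22).
Need 23 − 22 = 1 day off T → T becomes 7 days, finish becomes 22.

1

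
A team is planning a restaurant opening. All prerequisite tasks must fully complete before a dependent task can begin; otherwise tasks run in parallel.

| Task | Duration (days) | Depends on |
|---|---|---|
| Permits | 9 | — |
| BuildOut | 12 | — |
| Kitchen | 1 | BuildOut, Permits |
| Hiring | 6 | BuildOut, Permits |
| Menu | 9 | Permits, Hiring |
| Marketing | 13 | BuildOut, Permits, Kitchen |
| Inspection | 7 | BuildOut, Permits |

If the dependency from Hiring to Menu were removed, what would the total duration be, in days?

26

Before: longest chain BuildOut→Hiring→Menu = 12+6+9 = 27, finish 27.
Without Hiring→Menu, Menu's earliest start moves from 18 to 9.
New critical path: BuildOut→Kitchen→Marketing = 12+1+13 = 26 ⇒ 26 days.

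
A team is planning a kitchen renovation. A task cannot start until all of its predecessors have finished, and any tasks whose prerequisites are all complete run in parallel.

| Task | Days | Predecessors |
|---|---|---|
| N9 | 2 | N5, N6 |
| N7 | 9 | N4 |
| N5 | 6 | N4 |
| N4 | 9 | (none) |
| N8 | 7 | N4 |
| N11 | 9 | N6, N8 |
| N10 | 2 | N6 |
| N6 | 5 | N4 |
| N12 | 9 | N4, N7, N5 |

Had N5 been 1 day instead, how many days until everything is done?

As given, the longest chain is N4→N7→N12 = 9+9+9 = 27, so the finish is 27 days.
N5 is off the critical path — its longest chain is 24 days, giving 3 of slack.
That remains the longest chain; total 27 days.

27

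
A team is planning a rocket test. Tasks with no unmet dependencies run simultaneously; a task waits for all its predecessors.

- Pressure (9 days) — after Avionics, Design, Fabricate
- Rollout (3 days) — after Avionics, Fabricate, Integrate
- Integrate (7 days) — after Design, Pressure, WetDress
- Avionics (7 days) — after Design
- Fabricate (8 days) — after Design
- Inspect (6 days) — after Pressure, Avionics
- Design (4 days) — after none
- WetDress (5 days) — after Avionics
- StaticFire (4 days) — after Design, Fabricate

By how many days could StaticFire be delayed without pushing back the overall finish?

Design→Fabricate→Pressure→Integrate→Rollout = 4+8+9+7+3 = 31 sets the makespan at 31 days.
Longest path through StaticFire: 16 days (earliest finish 16, latest finish 31).
Slack of StaticFire = 27 − 12 = 15 days.

15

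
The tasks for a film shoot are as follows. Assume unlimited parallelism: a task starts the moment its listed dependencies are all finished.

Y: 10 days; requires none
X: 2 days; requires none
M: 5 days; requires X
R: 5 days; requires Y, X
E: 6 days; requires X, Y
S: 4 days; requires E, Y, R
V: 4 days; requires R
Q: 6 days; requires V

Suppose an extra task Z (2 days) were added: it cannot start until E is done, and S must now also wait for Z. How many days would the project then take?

25

Originally the project takes 25 days.
With Z inserted, S now waits for max(E, Y, R, Z).
New critical path: Y→R→V→Q = 10+5+4+6 = 25 ⇒ 25 days.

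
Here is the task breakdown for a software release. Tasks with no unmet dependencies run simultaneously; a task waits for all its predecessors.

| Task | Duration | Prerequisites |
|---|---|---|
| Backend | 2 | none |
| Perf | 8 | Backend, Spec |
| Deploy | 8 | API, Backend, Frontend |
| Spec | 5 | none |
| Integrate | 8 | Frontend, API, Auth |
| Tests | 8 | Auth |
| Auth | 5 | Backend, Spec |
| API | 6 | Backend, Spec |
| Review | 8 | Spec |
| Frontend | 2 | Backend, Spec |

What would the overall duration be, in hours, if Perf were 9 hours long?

19

The binding path is Spec→API→Deploy = 5+6+8 = 19; finish at 19 hours.
Perf is off the critical path — its longest chain is 13 hours, giving 6 of slack.
That remains the longest chain; total 19 hours.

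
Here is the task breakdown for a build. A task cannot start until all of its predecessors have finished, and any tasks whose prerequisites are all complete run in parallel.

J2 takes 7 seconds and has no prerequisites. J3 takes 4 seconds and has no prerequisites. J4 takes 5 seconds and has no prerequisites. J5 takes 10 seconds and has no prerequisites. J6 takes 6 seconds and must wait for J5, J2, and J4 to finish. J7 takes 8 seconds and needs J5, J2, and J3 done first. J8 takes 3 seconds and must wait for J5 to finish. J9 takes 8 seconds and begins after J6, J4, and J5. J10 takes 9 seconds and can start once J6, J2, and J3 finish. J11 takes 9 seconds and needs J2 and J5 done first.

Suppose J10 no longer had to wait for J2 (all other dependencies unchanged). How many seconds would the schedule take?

Before: longest chain J5→J6→J10 = 10+6+9 = 25, finish 25.
Dropping J2→J10 doesn't change J10's earliest start (16); another predecessor still binds.
The longest chain is now J5→J6→J10 = 10+6+9 = 25, so the schedule takes 25 seconds.

25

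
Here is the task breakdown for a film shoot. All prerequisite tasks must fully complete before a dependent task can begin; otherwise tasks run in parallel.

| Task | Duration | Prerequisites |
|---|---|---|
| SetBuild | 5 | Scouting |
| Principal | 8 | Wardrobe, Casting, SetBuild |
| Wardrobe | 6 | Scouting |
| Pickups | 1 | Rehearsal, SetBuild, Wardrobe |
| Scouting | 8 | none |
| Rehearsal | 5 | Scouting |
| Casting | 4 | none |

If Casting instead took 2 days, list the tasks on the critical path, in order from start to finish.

Scouting, Wardrobe, Principal

As given, the longest chain is Scouting→Wardrobe→Principal = 8+6+8 = 22, so the finish is 22 days.
The longest path through Casting is only 12 days, so Casting has float 10.
No other chain overtakes it, so the finish is 22 days.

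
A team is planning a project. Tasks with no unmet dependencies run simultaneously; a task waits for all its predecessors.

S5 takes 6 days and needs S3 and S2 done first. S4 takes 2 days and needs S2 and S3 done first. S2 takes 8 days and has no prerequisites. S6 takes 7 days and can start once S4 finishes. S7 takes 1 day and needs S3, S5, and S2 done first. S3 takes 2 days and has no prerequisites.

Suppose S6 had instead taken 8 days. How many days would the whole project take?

As given, the longest chain is S2→S4→S6 = 8+2+7 = 17, so the finish is 17 days.
Since S6 is critical, the +1 change carries straight to that chain (now 18 days).
That remains the longest chain; total 18 days.

18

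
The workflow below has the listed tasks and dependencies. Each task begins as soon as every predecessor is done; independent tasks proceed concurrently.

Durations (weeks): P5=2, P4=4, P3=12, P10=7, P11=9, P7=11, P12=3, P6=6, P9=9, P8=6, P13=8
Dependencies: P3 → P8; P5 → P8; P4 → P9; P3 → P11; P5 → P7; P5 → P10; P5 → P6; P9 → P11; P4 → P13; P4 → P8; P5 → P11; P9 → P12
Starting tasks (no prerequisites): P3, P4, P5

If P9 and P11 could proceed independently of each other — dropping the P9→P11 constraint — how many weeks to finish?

21

Before: longest chain P4→P9→P11 = 4+9+9 = 22, finish 22.
Without P9→P11, P11's earliest start moves from 13 to 12.
The longest chain is now P3→P11 = 12+9 = 21, so the plan takes 21 weeks.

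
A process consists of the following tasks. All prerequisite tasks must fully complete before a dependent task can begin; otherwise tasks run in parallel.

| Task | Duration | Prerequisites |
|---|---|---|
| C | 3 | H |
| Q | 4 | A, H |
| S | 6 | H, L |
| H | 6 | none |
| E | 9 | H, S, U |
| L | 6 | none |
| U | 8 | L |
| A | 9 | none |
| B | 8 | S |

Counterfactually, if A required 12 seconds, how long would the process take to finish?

23

Baseline: L→U→E = 6+8+9 = 23 → 23 seconds.
A is off the critical path — its longest chain is 13 seconds, giving 10 of slack.
The critical path is still L→U→E; finish is now 23 seconds.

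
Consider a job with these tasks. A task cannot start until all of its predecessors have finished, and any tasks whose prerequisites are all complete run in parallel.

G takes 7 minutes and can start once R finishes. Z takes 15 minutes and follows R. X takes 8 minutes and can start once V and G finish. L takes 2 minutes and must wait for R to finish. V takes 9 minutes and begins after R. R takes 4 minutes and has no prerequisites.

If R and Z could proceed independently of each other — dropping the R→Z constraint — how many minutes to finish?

21

Before: longest chain R→V→X = 4+9+8 = 21, finish 21.
Without R→Z, Z's earliest start moves from 4 to 0.
After: R→V→X = 4+9+8 = 21 → 21 minutes.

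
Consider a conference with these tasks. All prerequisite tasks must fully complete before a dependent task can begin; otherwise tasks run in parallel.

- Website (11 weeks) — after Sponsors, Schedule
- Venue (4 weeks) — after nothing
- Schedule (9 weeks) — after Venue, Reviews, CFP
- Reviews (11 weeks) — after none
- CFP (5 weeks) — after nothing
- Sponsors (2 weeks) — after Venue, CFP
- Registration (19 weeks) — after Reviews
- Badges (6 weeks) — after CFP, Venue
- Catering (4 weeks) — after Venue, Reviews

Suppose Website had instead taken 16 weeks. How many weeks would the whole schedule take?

36

Baseline: Reviews→Schedule→Website = 11+9+11 = 31 → 31 weeks.
Since Website is critical, the +5 change carries straight to that chain (now 36 weeks).
The critical path is still Reviews→Schedule→Website; finish is now 36 weeks.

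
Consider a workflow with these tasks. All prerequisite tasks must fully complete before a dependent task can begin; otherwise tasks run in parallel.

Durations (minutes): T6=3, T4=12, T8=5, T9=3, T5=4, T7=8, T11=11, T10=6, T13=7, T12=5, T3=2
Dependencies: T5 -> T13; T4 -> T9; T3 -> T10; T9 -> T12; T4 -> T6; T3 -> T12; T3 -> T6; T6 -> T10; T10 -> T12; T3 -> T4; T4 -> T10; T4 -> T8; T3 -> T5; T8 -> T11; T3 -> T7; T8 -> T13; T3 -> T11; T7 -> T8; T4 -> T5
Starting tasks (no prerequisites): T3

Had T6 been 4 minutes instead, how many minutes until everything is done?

30

Actual critical path: T3→T4→T8→T11 = 2+12+5+11 = 30 ⇒ 30 minutes.
T6 has 2 minutes of float (longest path through it is 28).
No other chain overtakes it, so the finish is 30 minutes.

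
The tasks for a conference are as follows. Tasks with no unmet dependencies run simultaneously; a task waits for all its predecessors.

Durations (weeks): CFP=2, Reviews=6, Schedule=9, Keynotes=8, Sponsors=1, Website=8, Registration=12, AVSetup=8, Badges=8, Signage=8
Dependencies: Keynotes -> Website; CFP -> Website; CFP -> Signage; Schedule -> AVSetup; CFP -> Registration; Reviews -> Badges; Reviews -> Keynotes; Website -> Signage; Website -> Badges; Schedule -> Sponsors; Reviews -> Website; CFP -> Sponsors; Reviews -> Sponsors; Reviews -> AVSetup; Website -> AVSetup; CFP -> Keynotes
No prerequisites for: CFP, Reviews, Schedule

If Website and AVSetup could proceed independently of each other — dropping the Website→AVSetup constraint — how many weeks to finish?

30

Original critical path: Reviews→Keynotes→Website→AVSetup = 6+8+8+8 = 30 ⇒ 30 weeks.
Without Website→AVSetup, AVSetup's earliest start moves from 22 to 9.
The longest chain is now Reviews→Keynotes→Website→Badges = 6+8+8+8 = 30, so the plan takes 30 weeks.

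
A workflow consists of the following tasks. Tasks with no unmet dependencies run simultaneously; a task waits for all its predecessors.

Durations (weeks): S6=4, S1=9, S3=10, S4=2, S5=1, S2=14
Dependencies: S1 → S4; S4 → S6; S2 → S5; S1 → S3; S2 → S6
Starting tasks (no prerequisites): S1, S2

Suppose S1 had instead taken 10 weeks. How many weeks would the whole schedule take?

Baseline: S1→S3 = 9+10 = 19 → 19 weeks.
S1 lies on that path, so at 10 weeks the path becomes 20 weeks.
That remains the longest chain; total 20 weeks.

20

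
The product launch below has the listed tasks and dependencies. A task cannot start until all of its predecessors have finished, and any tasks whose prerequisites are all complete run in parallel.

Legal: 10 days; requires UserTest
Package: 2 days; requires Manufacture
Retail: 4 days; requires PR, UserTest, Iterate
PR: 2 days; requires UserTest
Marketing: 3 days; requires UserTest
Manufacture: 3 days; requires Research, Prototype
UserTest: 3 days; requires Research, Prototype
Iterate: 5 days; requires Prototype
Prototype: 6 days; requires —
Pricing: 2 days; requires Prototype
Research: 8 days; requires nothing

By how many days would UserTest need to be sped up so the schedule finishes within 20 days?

1

Current finish: 21 days; target: 20.
UserTest is on every critical path, so each day cut from UserTest cuts the finish by one (this holds down to a finish of 19).
Need 21 − 20 = 1 day off UserTest → UserTest becomes 2 days, finish becomes 20.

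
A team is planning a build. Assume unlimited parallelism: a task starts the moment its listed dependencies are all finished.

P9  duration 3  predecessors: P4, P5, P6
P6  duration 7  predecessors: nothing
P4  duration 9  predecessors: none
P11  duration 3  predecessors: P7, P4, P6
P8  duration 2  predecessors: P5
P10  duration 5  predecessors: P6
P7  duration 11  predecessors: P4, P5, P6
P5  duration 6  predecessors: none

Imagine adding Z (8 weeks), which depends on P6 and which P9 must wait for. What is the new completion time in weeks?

23

Originally the plan takes 23 weeks.
With Z inserted, P9 now waits for max(P4, P5, P6, Z).
New critical path: P4→P7→P11 = 9+11+3 = 23 ⇒ 23 weeks.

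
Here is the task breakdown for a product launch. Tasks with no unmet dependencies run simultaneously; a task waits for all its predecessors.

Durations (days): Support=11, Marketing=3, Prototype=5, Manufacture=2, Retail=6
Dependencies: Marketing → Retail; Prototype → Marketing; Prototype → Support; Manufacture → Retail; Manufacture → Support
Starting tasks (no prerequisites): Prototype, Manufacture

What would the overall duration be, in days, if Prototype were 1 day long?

13

As given, the longest chain is Prototype→Support = 5+11 = 16, so the finish is 16 days.
Since Prototype is critical, the -4 change carries straight to that chain (now 12 days).
Now Manufacture→Support = 2+11 = 13 is longest, so the finish becomes 13 days.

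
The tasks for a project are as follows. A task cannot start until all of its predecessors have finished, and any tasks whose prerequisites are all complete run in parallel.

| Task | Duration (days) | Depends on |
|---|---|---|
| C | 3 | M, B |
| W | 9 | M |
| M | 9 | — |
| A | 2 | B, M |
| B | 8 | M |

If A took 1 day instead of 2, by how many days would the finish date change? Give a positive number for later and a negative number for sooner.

Critical path before the change: M→B→C = 9+8+3 = 20 giving 20 days.
A has 1 day of float (longest path through it is 19).
No other chain overtakes it, so the finish is 20 days.
Change in finish: 20 − 20 = +0 days.

0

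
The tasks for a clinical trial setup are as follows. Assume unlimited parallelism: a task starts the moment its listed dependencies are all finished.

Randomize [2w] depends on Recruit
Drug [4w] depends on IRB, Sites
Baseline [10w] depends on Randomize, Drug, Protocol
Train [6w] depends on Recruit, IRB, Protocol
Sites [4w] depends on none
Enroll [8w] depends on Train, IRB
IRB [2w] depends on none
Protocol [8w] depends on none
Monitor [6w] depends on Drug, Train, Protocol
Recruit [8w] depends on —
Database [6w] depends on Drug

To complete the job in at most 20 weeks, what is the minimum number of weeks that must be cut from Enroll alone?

Current finish: 22 weeks; target: 20.
Enroll is on every critical path, so each week cut from Enroll cuts the finish by one (this holds down to a finish of 20).
Need 22 − 20 = 2 weeks off Enroll → Enroll becomes 6 weeks, finish becomes 20.

2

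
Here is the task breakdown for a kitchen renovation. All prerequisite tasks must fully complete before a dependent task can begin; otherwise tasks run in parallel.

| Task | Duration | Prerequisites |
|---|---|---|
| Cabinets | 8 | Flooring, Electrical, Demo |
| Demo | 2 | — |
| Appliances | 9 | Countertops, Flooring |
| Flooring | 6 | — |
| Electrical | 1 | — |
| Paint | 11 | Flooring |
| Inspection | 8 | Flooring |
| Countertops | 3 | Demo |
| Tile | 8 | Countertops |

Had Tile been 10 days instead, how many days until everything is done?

The binding path is Flooring→Paint = 6+11 = 17; finish at 17 days.
The longest path through Tile is only 13 days, so Tile has float 4.
That remains the longest chain; total 17 days.

17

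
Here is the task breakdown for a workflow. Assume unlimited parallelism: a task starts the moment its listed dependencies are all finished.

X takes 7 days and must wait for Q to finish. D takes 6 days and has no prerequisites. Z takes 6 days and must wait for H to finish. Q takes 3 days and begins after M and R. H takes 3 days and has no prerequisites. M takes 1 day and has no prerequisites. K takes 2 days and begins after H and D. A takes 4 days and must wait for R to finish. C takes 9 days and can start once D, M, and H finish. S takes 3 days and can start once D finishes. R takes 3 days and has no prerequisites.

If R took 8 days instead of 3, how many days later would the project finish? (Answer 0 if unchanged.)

The binding path is D→C = 6+9 = 15; finish at 15 days.
The longest path through R is only 13 days, so R has float 2.
New critical path: R→Q→X = 8+3+7 = 18 ⇒ 18 days.
Change in finish: 18 − 15 = +3 days.

3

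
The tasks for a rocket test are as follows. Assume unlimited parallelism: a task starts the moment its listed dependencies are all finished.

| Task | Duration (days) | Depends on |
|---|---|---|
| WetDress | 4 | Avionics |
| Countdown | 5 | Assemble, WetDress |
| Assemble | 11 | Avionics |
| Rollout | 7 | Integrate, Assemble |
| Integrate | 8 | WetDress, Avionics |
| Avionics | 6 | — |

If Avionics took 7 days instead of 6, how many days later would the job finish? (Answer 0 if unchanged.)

The binding path is Avionics→WetDress→Integrate→Rollout = 6+4+8+7 = 25; finish at 25 days.
Since Avionics is critical, the +1 change carries straight to that chain (now 26 days).
No other chain overtakes it, so the finish is 26 days.
Change in finish: 26 − 25 = +1 days.

1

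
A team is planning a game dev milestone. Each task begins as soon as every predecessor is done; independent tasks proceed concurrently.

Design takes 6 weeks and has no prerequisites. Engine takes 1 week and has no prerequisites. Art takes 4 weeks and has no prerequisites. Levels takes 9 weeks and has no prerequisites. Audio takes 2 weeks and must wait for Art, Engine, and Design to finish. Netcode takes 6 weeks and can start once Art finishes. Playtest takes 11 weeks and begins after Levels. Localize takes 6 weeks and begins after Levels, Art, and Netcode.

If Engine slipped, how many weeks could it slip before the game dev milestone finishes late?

Critical path: Levels→Playtest = 9+11 = 20, so the finish is 20 weeks.
The longest chain containing Engine totals 3 weeks.
Float = 20 − 3 = 17.

17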